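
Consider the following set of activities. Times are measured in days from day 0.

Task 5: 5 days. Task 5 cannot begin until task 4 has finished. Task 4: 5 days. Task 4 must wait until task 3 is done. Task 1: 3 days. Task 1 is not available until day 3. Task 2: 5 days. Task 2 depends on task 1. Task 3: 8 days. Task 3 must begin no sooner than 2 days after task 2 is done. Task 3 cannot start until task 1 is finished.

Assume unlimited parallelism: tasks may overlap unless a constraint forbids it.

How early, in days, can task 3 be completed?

21

Task 1 waits on its own release at day 3, so it starts at day 3 and finishes at 3 + 3 = day 6.
Task 2 cannot begin until task 1 (finishes day 6). It runs from day 6 to 6 + 5 = day 11.
Task 3 cannot start until task 2 (finishes day 11, plus 2-day gap → day 13); task 1 (finishes day 6). The controlling bound is day 13, so task 3 finishes at 13 + 8 = day 21.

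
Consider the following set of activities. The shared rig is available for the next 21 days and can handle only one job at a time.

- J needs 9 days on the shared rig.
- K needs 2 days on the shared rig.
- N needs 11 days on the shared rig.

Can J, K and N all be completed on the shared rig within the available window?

Running back to back, the jobs need 9 + 2 + 11 = 22 days on the shared rig.
Since 22 > 21, they cannot all fit.

No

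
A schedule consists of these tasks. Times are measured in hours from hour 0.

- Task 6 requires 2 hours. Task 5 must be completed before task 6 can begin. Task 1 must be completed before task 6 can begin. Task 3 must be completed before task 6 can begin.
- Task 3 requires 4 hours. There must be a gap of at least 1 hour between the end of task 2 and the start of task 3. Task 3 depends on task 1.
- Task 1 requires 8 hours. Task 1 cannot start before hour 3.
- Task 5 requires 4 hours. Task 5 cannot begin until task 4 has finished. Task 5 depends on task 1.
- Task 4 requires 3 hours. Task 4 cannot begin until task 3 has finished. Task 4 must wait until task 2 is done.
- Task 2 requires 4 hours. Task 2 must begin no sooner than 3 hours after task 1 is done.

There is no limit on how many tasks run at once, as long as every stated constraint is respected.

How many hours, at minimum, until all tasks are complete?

32

Task 1 waits on its own release at hour 3, so it starts at hour 3 and finishes at 3 + 8 = hour 11.
Task 2 cannot begin until task 1 (finishes hour 11, plus 3-hour gap → hour 14). It runs from hour 14 to 14 + 4 = hour 18.
Task 3 cannot start until task 2 (finishes hour 18, plus 1-hour gap → hour 19); task 1 (finishes hour 11). The controlling bound is hour 19, so task 3 finishes at 19 + 4 = hour 23.
Task 4 cannot start until task 3 (finishes hour 23); task 2 (finishes hour 18). The controlling bound is hour 23, so task 4 finishes at 23 + 3 = hour 26.
For task 5: task 4 (finishes hour 26); task 1 (finishes hour 11). Taking the maximum gives a start of hour 26, and it finishes at 26 + 4 = hour 30.
Task 6 needs all of task 5 (finishes hour 30); task 1 (finishes hour 11); task 3 (finishes hour 23). That puts its earliest start at hour 30; it finishes at 30 + 2 = hour 32.
All tasks are finished once the last one completes. Finish times: Task 1 at 11, Task 2 at 18, Task 3 at 23, Task 4 at 26, Task 5 at 30, Task 6 at 32. The latest is hour 32.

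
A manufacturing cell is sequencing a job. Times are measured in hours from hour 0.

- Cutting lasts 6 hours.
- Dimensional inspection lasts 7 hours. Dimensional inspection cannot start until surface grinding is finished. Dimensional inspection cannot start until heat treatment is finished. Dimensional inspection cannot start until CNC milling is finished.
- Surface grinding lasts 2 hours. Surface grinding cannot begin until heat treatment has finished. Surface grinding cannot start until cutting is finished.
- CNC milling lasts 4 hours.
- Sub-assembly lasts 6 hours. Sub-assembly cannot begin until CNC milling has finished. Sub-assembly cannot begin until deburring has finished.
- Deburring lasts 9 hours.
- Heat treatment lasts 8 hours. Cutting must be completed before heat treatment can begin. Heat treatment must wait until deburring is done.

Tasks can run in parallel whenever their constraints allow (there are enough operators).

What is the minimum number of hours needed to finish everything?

CNC milling can start immediately at hour 0; it finishes at hour 4.
Deburring can start immediately at hour 0; it finishes at hour 9.
Sub-assembly has to wait for CNC milling (finishes hour 4); deburring (finishes hour 9). The latest of these is hour 9, so sub-assembly runs hour 9 to 9 + 6 = hour 15.
Cutting has no prerequisites, so it starts at hour 0 and finishes at hour 6.
Heat treatment cannot start until cutting (finishes hour 6); deburring (finishes hour 9). The controlling bound is hour 9, so heat treatment finishes at 9 + 8 = hour 17.
For surface grinding: heat treatment (finishes hour 17); cutting (finishes hour 6). Taking the maximum gives a start of hour 17, and it finishes at 17 + 2 = hour 19.
Dimensional inspection has to wait for surface grinding (finishes hour 19); heat treatment (finishes hour 17); CNC milling (finishes hour 4). The latest of these is hour 19, so dimensional inspection runs hour 19 to 19 + 7 = hour 26.
All tasks are finished once the last one completes. Finish times: Cutting at 6, Deburring at 9, CNC milling at 4, Heat treatment at 17, Surface grinding at 19, Dimensional inspection at 26, Sub-assembly at 15. The latest is hour 26.

26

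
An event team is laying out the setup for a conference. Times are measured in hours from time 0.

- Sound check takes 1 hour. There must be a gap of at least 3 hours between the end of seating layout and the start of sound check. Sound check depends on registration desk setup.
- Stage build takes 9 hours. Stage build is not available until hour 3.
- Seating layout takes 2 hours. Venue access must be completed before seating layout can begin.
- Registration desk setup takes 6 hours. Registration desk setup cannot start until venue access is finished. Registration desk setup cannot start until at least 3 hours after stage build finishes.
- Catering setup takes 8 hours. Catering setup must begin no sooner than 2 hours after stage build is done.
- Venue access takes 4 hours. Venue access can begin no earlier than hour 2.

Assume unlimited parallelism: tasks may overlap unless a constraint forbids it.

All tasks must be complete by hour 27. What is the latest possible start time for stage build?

Nothing follows sound check; the deadline of hour 27 is its only limit. It must start by 27 − 1 = hour 26.
Registration desk setup must finish before sound check (must start by hour 26). With a 6-hour duration, registration desk setup must start by 26 − 6 = hour 20.
Catering setup must finish by hour 27; it takes 8 hours, so it must start by 27 − 8 = hour 19.
Stage build feeds registration desk setup (must start by hour 20, minus 3-hour gap → hour 17); catering setup (must start by hour 19, minus 2-hour gap → hour 17). Taking the minimum, stage build must finish by hour 17 and start by 17 − 9 = hour 8.

8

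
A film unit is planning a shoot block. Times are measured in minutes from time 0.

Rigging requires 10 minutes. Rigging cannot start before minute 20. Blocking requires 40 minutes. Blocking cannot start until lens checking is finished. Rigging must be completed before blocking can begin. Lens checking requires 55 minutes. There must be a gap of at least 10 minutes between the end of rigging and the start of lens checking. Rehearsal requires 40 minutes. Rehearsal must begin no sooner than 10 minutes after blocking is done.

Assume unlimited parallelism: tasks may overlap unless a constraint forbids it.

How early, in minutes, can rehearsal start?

145

Rigging waits on its own release at minute 20, so it starts at minute 20 and finishes at 20 + 10 = minute 30.
Lens checking waits on rigging (finishes minute 30, plus 10-minute gap → minute 40), so it starts at minute 40 and finishes at 40 + 55 = minute 95.
For blocking: lens checking (finishes minute 95); rigging (finishes minute 30). Taking the maximum gives a start of minute 95, and it finishes at 95 + 40 = minute 135.
Rehearsal waits on blocking (finishes minute 135, plus 10-minute gap → minute 145), so the earliest it can start is minute 145.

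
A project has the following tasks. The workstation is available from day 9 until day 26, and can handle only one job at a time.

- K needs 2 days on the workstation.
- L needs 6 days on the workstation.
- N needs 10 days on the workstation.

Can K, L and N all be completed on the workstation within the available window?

No

The workstation window is 26 − 9 = 17 days.
Running back to back, the jobs need 2 + 6 + 10 = 18 days on the workstation.
Since 18 > 17, they cannot all fit.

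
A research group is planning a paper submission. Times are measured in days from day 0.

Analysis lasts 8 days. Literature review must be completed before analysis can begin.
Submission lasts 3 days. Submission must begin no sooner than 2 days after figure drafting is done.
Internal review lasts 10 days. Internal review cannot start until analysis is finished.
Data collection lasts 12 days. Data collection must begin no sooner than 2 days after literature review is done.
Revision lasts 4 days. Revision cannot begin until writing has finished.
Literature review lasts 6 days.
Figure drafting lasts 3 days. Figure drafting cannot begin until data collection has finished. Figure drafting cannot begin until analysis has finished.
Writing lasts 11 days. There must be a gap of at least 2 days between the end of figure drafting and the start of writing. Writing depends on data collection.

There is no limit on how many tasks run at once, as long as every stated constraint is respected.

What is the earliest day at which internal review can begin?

Literature review has no prerequisites, so it starts at day 0 and finishes at day 6.
After literature review (finishes day 6), analysis can start at day 6 and finishes at day 14.
Internal review waits on analysis (finishes day 14), so the earliest it can start is day 14.

14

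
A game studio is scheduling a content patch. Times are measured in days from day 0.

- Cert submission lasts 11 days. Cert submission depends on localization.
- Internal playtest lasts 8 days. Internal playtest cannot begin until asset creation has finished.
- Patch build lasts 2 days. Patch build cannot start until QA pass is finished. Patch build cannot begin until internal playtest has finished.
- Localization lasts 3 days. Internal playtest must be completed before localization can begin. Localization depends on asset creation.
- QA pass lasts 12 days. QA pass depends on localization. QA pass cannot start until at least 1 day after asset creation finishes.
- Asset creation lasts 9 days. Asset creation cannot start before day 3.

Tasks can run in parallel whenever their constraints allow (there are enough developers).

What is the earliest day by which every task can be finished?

37

Asset creation waits on its own release at day 3, so it starts at day 3 and finishes at 3 + 9 = day 12.
Internal playtest waits on asset creation (finishes day 12), so it starts at day 12 and finishes at 12 + 8 = day 20.
Localization has to wait for internal playtest (finishes day 20); asset creation (finishes day 12). The latest of these is day 20, so localization runs day 20 to 20 + 3 = day 23.
After localization (finishes day 23), cert submission can start at day 23 and finishes at day 34.
QA pass cannot start until localization (finishes day 23); asset creation (finishes day 12, plus 1-day gap → day 13). The controlling bound is day 23, so QA pass finishes at 23 + 12 = day 35.
Patch build needs all of QA pass (finishes day 35); internal playtest (finishes day 20). That puts its earliest start at day 35; it finishes at 35 + 2 = day 37.
All tasks are finished once the last one completes. Finish times: Asset creation at 12, Internal playtest at 20, Localization at 23, QA pass at 35, Cert submission at 34, Patch build at 37. The latest is day 37.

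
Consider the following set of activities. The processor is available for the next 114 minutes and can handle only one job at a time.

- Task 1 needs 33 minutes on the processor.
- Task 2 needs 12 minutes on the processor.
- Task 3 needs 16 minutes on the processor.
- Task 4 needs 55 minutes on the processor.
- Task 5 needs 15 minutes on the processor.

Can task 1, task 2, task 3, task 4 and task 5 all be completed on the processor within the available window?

No

Running back to back, the jobs need 33 + 12 + 16 + 55 + 15 = 131 minutes on the processor.
Since 131 > 114, they cannot all fit.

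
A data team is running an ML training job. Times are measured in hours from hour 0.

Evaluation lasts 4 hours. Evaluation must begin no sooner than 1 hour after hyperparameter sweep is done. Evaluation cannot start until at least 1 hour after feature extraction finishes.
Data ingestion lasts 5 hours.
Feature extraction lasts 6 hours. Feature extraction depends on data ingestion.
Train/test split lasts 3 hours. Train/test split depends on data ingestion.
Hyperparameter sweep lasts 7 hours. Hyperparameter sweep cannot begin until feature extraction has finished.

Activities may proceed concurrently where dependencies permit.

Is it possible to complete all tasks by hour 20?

No

Nothing blocks data ingestion, so it runs from hour 0 to hour 5.
Train/test split waits on data ingestion (finishes hour 5), so it starts at hour 5 and finishes at 5 + 3 = hour 8.
Feature extraction waits on data ingestion (finishes hour 5), so it starts at hour 5 and finishes at 5 + 6 = hour 11.
Hyperparameter sweep cannot begin until feature extraction (finishes hour 11). It runs from hour 11 to 11 + 7 = hour 18.
Evaluation needs all of hyperparameter sweep (finishes hour 18, plus 1-hour gap → hour 19); feature extraction (finishes hour 11, plus 1-hour gap → hour 12). That puts its earliest start at hour 19; it finishes at 19 + 4 = hour 23.
The earliest everything can be done is hour 23, which is after the deadline of 20, so it is not possible.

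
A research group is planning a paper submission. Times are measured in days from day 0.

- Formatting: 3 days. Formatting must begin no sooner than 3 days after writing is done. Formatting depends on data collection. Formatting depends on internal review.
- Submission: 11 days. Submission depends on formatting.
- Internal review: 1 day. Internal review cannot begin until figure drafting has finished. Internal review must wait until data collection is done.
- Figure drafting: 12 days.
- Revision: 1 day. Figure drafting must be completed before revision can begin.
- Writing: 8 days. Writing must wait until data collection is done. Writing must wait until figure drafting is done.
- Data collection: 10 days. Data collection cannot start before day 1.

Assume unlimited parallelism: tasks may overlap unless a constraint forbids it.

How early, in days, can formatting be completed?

26

Figure drafting can start immediately at day 0; it finishes at day 12.
Data collection cannot begin until its own release at day 1. It runs from day 1 to 1 + 10 = day 11.
For internal review: figure drafting (finishes day 12); data collection (finishes day 11). Taking the maximum gives a start of day 12, and it finishes at 12 + 1 = day 13.
Writing needs all of data collection (finishes day 11); figure drafting (finishes day 12). That puts its earliest start at day 12; it finishes at 12 + 8 = day 20.
Formatting has to wait for writing (finishes day 20, plus 3-day gap → day 23); data collection (finishes day 11); internal review (finishes day 13). The latest of these is day 23, so formatting runs day 23 to 23 + 3 = day 26.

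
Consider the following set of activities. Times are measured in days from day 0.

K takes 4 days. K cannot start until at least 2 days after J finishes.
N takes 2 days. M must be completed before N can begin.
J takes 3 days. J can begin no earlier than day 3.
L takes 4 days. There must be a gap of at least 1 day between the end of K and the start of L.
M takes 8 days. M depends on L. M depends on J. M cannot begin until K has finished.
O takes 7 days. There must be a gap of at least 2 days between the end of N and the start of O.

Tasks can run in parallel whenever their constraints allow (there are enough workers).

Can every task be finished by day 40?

Yes

J cannot begin until its own release at day 3. It runs from day 3 to 3 + 3 = day 6.
K waits on J (finishes day 6, plus 2-day gap → day 8), so it starts at day 8 and finishes at 8 + 4 = day 12.
L cannot begin until K (finishes day 12, plus 1-day gap → day 13). It runs from day 13 to 13 + 4 = day 17.
M has to wait for L (finishes day 17); J (finishes day 6); K (finishes day 12). The latest of these is day 17, so M runs day 17 to 17 + 8 = day 25.
After M (finishes day 25), N can start at day 25 and finishes at day 27.
O waits on N (finishes day 27, plus 2-day gap → day 29), so it starts at day 29 and finishes at 29 + 7 = day 36.
Every task is finished by day 36, which is no later than the deadline of 40, so the schedule is feasible.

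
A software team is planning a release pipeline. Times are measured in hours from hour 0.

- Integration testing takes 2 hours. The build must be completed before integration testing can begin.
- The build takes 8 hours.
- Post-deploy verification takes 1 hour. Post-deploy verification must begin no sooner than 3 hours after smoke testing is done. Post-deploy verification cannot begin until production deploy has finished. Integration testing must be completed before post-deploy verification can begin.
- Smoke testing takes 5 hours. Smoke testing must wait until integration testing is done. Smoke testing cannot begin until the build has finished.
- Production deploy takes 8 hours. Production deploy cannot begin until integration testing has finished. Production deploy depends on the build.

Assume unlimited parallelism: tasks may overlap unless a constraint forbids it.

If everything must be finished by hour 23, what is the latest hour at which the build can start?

4

To finish by hour 23, post-deploy verification (duration 1) must start no later than hour 22.
Smoke testing must finish before post-deploy verification (must start by hour 22, minus 3-hour gap → hour 19). With a 5-hour duration, smoke testing must start by 19 − 5 = hour 14.
Production deploy must finish before post-deploy verification (must start by hour 22). With an 8-hour duration, production deploy must start by 22 − 8 = hour 14.
Integration testing has several dependents: smoke testing (must start by hour 14); production deploy (must start by hour 14); post-deploy verification (must start by hour 22). The earliest of those limits is hour 14, so integration testing must start by 14 − 2 = hour 12.
For the build: integration testing (must start by hour 12); smoke testing (must start by hour 14); production deploy (must start by hour 14). The most restrictive is hour 12; with an 8-hour duration, the build must start by hour 4.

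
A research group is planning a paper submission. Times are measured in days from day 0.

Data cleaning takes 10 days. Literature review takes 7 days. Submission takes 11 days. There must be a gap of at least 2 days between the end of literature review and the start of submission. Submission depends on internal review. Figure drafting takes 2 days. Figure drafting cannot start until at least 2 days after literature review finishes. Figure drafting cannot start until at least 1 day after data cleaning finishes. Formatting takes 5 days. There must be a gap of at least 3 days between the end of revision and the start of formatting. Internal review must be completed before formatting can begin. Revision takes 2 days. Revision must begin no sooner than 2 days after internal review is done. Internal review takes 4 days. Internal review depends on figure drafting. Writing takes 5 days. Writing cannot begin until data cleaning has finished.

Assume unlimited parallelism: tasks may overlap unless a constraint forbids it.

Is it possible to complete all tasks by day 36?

Nothing blocks data cleaning, so it runs from day 0 to day 10.
After data cleaning (finishes day 10), writing can start at day 10 and finishes at day 15.
Literature review can start immediately at day 0; it finishes at day 7.
Figure drafting needs all of literature review (finishes day 7, plus 2-day gap → day 9); data cleaning (finishes day 10, plus 1-day gap → day 11). That puts its earliest start at day 11; it finishes at 11 + 2 = day 13.
Internal review waits on figure drafting (finishes day 13), so it starts at day 13 and finishes at 13 + 4 = day 17.
Submission needs all of literature review (finishes day 7, plus 2-day gap → day 9); internal review (finishes day 17). That puts its earliest start at day 17; it finishes at 17 + 11 = day 28.
Revision waits on internal review (finishes day 17, plus 2-day gap → day 19), so it starts at day 19 and finishes at 19 + 2 = day 21.
For formatting: revision (finishes day 21, plus 3-day gap → day 24); internal review (finishes day 17). Taking the maximum gives a start of day 24, and it finishes at 24 + 5 = day 29.
Every task is finished by day 29, which is no later than the deadline of 36, so the schedule is feasible.

Yes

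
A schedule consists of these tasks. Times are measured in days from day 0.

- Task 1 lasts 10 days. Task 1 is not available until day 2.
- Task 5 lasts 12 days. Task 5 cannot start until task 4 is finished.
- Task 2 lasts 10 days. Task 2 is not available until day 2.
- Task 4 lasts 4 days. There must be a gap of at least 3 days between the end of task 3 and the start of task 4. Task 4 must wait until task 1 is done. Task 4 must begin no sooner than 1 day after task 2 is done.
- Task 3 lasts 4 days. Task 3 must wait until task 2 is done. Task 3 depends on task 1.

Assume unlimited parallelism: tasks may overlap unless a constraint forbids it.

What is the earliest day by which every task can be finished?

Task 2 waits on its own release at day 2, so it starts at day 2 and finishes at 2 + 10 = day 12.
Task 1 waits on its own release at day 2, so it starts at day 2 and finishes at 2 + 10 = day 12.
Task 3 cannot start until task 2 (finishes day 12); task 1 (finishes day 12). The controlling bound is day 12, so task 3 finishes at 12 + 4 = day 16.
Task 4 has to wait for task 3 (finishes day 16, plus 3-day gap → day 19); task 1 (finishes day 12); task 2 (finishes day 12, plus 1-day gap → day 13). The latest of these is day 19, so task 4 runs day 19 to 19 + 4 = day 23.
Task 5 waits on task 4 (finishes day 23), so it starts at day 23 and finishes at 23 + 12 = day 35.
All tasks are finished once the last one completes. Finish times: Task 1 at 12, Task 2 at 12, Task 3 at 16, Task 4 at 23, Task 5 at 35. The latest is day 35.

35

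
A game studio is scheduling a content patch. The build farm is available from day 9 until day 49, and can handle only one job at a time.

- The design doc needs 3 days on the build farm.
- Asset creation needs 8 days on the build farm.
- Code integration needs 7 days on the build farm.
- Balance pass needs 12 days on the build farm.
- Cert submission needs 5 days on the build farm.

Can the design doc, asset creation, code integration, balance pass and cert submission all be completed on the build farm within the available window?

The build farm window is 49 − 9 = 40 days.
Running back to back, the jobs need 3 + 8 + 7 + 12 + 5 = 35 days on the build farm.
Since 35 ≤ 40, they fit within the window.

Yes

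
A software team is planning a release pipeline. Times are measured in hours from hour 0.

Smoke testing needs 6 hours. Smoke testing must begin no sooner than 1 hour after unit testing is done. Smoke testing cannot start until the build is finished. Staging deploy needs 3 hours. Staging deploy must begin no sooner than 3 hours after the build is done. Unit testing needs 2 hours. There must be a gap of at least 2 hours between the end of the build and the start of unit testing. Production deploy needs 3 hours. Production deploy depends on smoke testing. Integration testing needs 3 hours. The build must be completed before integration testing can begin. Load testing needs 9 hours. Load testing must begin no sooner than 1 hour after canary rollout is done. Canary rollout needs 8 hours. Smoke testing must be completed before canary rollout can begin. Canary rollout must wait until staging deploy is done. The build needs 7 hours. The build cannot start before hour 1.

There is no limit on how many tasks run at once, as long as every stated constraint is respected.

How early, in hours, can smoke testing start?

The build waits on its own release at hour 1, so it starts at hour 1 and finishes at 1 + 7 = hour 8.
Unit testing cannot begin until the build (finishes hour 8, plus 2-hour gap → hour 10). It runs from hour 10 to 10 + 2 = hour 12.
Smoke testing waits on unit testing (finishes hour 12, plus 1-hour gap → hour 13); the build (finishes hour 8). The latest of these is hour 13, which is the earliest smoke testing can start.

13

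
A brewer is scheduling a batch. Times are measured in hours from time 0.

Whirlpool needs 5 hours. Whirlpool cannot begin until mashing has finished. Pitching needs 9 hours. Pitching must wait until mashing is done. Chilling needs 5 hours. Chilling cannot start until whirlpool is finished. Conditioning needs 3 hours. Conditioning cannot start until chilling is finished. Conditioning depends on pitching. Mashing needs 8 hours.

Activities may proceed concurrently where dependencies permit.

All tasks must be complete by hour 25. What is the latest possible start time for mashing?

4

Conditioning must finish by hour 25; it takes 3 hours, so it must start by 25 − 3 = hour 22.
Chilling must finish before conditioning (must start by hour 22). With a 5-hour duration, chilling must start by 22 − 5 = hour 17.
Since chilling (must start by hour 17) depends on it, whirlpool must finish by hour 17. Backing off its 5-hour duration gives a latest start of hour 12.
Pitching must finish before conditioning (must start by hour 22). With a 9-hour duration, pitching must start by 22 − 9 = hour 13.
Mashing feeds whirlpool (must start by hour 12); pitching (must start by hour 13). Taking the minimum, mashing must finish by hour 12 and start by 12 − 8 = hour 4.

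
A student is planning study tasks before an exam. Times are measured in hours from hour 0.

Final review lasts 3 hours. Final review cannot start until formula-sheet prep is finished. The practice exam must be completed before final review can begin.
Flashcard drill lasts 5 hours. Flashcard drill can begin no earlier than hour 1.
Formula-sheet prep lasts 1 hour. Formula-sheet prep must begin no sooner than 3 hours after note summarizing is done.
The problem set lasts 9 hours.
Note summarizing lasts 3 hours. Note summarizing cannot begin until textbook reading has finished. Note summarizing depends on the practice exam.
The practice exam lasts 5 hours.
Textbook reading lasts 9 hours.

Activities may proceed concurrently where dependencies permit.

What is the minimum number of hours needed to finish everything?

19

Nothing blocks the practice exam, so it runs from hour 0 to hour 5.
Flashcard drill waits on its own release at hour 1, so it starts at hour 1 and finishes at 1 + 5 = hour 6.
The problem set can start immediately at hour 0; it finishes at hour 9.
Textbook reading can start immediately at hour 0; it finishes at hour 9.
Note summarizing needs all of textbook reading (finishes hour 9); the practice exam (finishes hour 5). That puts its earliest start at hour 9; it finishes at 9 + 3 = hour 12.
After note summarizing (finishes hour 12, plus 3-hour gap → hour 15), formula-sheet prep can start at hour 15 and finishes at hour 16.
Final review cannot start until formula-sheet prep (finishes hour 16); the practice exam (finishes hour 5). The controlling bound is hour 16, so final review finishes at 16 + 3 = hour 19.
All tasks are finished once the last one completes. Finish times: Textbook reading at 9, The problem set at 9, Flashcard drill at 6, The practice exam at 5, Note summarizing at 12, Formula-sheet prep at 16, Final review at 19. The latest is hour 19.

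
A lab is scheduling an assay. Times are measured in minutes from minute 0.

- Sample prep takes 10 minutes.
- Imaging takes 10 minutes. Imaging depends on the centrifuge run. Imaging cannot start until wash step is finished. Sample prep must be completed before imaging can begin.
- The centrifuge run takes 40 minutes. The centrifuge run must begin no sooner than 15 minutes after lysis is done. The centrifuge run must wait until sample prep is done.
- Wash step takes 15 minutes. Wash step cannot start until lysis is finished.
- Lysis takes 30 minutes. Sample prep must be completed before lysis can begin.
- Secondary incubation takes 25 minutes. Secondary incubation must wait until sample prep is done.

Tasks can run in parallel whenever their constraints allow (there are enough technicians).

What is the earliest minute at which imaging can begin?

Nothing blocks sample prep, so it runs from minute 0 to minute 10.
Lysis cannot begin until sample prep (finishes minute 10). It runs from minute 10 to 10 + 30 = minute 40.
Wash step cannot begin until lysis (finishes minute 40). It runs from minute 40 to 40 + 15 = minute 55.
The centrifuge run has to wait for lysis (finishes minute 40, plus 15-minute gap → minute 55); sample prep (finishes minute 10). The latest of these is minute 55, so the centrifuge run runs minute 55 to 55 + 40 = minute 95.
Imaging waits on the centrifuge run (finishes minute 95); wash step (finishes minute 55); sample prep (finishes minute 10). The latest of these is minute 95, which is the earliest imaging can start.

95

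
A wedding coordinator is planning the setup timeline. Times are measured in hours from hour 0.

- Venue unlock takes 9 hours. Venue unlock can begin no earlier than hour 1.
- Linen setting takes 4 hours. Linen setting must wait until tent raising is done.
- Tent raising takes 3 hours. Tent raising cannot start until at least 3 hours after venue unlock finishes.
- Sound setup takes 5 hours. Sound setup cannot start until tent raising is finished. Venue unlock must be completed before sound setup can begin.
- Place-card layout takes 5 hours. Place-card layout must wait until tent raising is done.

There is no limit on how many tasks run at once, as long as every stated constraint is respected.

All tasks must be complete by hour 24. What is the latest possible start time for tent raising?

16

Nothing follows linen setting; the deadline of hour 24 is its only limit. It must start by 24 − 4 = hour 20.
Nothing follows sound setup; the deadline of hour 24 is its only limit. It must start by 24 − 5 = hour 19.
Place-card layout must finish by hour 24; it takes 5 hours, so it must start by 24 − 5 = hour 19.
Tent raising has several dependents: linen setting (must start by hour 20); sound setup (must start by hour 19); place-card layout (must start by hour 19). The earliest of those limits is hour 19, so tent raising must start by 19 − 3 = hour 16.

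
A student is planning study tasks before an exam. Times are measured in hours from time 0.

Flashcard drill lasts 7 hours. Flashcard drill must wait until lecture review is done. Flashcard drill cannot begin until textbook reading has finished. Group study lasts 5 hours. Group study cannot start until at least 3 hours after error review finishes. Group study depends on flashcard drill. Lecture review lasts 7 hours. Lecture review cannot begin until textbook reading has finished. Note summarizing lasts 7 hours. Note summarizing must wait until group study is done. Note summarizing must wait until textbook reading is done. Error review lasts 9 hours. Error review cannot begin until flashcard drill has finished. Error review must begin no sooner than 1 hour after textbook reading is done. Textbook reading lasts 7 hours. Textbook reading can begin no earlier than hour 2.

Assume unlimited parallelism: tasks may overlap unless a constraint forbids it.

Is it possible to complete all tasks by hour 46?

No

After its own release at hour 2, textbook reading can start at hour 2 and finishes at hour 9.
After textbook reading (finishes hour 9), lecture review can start at hour 9 and finishes at hour 16.
Flashcard drill has to wait for lecture review (finishes hour 16); textbook reading (finishes hour 9). The latest of these is hour 16, so flashcard drill runs hour 16 to 16 + 7 = hour 23.
Error review needs all of flashcard drill (finishes hour 23); textbook reading (finishes hour 9, plus 1-hour gap → hour 10). That puts its earliest start at hour 23; it finishes at 23 + 9 = hour 32.
Group study needs all of error review (finishes hour 32, plus 3-hour gap → hour 35); flashcard drill (finishes hour 23). That puts its earliest start at hour 35; it finishes at 35 + 5 = hour 40.
Note summarizing needs all of group study (finishes hour 40); textbook reading (finishes hour 9). That puts its earliest start at hour 40; it finishes at 40 + 7 = hour 47.
The earliest everything can be done is hour 47, which is after the deadline of 46, so it is not possible.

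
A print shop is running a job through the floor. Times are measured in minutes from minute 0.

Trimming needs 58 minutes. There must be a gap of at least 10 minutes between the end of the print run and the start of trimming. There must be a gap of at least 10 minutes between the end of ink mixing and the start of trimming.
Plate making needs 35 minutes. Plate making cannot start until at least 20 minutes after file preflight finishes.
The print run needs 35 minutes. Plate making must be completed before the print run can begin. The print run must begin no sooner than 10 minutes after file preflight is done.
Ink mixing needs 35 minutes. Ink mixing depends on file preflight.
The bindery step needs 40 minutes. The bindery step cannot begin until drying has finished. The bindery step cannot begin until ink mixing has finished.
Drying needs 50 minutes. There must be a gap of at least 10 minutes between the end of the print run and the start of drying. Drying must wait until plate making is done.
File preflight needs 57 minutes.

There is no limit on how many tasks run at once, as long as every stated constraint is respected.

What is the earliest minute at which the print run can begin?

Nothing blocks file preflight, so it runs from minute 0 to minute 57.
Plate making waits on file preflight (finishes minute 57, plus 20-minute gap → minute 77), so it starts at minute 77 and finishes at 77 + 35 = minute 112.
The print run waits on plate making (finishes minute 112); file preflight (finishes minute 57, plus 10-minute gap → minute 67). The latest of these is minute 112, which is the earliest the print run can start.

112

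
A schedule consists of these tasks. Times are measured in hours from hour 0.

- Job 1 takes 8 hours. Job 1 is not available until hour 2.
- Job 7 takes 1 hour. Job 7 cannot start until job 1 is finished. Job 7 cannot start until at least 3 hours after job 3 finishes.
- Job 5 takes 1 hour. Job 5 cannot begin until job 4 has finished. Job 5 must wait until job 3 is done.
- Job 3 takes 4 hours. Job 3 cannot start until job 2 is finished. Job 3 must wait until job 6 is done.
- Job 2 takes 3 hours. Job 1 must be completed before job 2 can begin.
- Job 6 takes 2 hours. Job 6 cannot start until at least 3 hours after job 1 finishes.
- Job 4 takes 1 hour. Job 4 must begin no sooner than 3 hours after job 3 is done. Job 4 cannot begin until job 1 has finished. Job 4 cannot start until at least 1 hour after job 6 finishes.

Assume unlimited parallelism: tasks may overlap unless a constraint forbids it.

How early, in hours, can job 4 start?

After its own release at hour 2, job 1 can start at hour 2 and finishes at hour 10.
Job 6 waits on job 1 (finishes hour 10, plus 3-hour gap → hour 13), so it starts at hour 13 and finishes at 13 + 2 = hour 15.
After job 1 (finishes hour 10), job 2 can start at hour 10 and finishes at hour 13.
Job 3 needs all of job 2 (finishes hour 13); job 6 (finishes hour 15). That puts its earliest start at hour 15; it finishes at 15 + 4 = hour 19.
Job 4 waits on job 3 (finishes hour 19, plus 3-hour gap → hour 22); job 1 (finishes hour 10); job 6 (finishes hour 15, plus 1-hour gap → hour 16). The latest of these is hour 22, which is the earliest job 4 can start.

22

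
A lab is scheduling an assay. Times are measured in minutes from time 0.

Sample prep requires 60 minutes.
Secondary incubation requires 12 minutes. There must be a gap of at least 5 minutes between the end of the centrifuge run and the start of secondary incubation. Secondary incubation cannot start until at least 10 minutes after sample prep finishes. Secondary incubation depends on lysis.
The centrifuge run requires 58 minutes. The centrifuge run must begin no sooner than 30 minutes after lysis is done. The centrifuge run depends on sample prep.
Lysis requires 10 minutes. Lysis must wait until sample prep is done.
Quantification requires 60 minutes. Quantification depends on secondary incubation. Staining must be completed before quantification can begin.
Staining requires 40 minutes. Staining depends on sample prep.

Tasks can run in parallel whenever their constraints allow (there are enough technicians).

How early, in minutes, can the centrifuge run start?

Sample prep can start immediately at minute 0; it finishes at minute 60.
Lysis waits on sample prep (finishes minute 60), so it starts at minute 60 and finishes at 60 + 10 = minute 70.
The centrifuge run waits on lysis (finishes minute 70, plus 30-minute gap → minute 100); sample prep (finishes minute 60). The latest of these is minute 100, which is the earliest the centrifuge run can start.

100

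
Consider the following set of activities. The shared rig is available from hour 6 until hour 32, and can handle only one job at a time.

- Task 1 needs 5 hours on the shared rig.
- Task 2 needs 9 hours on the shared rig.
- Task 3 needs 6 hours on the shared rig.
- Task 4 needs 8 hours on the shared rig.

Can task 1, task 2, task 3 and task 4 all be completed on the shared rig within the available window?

The shared rig window is 32 − 6 = 26 hours.
Running back to back, the jobs need 5 + 9 + 6 + 8 = 28 hours on the shared rig.
Since 28 > 26, they cannot all fit.

No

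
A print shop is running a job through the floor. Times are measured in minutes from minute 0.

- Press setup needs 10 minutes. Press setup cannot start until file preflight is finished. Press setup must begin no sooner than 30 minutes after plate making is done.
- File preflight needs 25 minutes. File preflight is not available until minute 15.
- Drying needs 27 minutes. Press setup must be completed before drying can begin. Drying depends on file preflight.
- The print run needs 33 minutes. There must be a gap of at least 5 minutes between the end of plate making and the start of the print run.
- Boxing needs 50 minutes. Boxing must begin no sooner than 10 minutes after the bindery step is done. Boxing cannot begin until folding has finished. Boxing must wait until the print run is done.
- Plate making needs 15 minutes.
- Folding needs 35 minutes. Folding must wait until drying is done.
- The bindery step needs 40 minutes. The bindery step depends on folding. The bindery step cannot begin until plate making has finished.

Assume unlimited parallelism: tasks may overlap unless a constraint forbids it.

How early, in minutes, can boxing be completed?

217

Nothing blocks plate making, so it runs from minute 0 to minute 15.
After plate making (finishes minute 15, plus 5-minute gap → minute 20), the print run can start at minute 20 and finishes at minute 53.
File preflight waits on its own release at minute 15, so it starts at minute 15 and finishes at 15 + 25 = minute 40.
Press setup cannot start until file preflight (finishes minute 40); plate making (finishes minute 15, plus 30-minute gap → minute 45). The controlling bound is minute 45, so press setup finishes at 45 + 10 = minute 55.
Drying needs all of press setup (finishes minute 55); file preflight (finishes minute 40). That puts its earliest start at minute 55; it finishes at 55 + 27 = minute 82.
After drying (finishes minute 82), folding can start at minute 82 and finishes at minute 117.
The bindery step has to wait for folding (finishes minute 117); plate making (finishes minute 15). The latest of these is minute 117, so the bindery step runs minute 117 to 117 + 40 = minute 157.
Boxing needs all of the bindery step (finishes minute 157, plus 10-minute gap → minute 167); folding (finishes minute 117); the print run (finishes minute 53). That puts its earliest start at minute 167; it finishes at 167 + 50 = minute 217.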